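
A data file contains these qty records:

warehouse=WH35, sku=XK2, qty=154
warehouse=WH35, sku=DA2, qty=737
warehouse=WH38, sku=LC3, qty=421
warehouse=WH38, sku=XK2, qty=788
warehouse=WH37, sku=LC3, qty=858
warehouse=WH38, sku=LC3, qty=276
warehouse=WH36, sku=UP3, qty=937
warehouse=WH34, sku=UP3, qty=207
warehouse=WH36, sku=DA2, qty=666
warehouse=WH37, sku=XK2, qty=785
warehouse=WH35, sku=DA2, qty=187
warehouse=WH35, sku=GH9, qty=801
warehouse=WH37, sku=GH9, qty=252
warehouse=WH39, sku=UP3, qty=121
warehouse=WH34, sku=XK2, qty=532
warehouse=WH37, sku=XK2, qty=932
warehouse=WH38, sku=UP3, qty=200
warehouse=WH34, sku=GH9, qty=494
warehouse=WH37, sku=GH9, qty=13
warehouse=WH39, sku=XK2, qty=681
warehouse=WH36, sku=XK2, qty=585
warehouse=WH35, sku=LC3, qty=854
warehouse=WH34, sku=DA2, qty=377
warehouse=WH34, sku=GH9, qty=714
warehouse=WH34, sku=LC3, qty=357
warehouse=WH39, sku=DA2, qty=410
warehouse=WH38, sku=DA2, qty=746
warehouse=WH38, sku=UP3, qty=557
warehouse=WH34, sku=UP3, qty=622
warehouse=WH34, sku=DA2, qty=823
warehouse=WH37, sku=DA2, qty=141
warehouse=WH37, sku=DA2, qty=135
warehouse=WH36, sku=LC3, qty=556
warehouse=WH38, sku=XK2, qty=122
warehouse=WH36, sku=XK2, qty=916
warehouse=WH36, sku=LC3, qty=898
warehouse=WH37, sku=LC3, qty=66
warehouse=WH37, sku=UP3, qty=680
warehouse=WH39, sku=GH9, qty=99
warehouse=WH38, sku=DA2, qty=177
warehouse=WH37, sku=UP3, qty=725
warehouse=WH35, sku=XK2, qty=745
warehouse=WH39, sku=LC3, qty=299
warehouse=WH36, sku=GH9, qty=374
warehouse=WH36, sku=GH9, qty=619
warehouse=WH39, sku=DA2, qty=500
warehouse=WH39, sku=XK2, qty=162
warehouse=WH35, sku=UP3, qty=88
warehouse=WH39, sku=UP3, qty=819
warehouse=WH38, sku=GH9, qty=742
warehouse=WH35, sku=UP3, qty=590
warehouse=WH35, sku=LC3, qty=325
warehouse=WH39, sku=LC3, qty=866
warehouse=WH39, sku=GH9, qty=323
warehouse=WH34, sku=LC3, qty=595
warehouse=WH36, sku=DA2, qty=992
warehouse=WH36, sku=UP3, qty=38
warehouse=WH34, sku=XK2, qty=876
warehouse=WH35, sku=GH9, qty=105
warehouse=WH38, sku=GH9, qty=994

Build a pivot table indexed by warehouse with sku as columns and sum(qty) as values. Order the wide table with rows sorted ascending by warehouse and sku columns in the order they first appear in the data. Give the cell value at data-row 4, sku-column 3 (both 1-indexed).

With rows sorted ascending by warehouse, row 4 is warehouse=WH37. sku columns in first-appearance order: XK2, DA2, LC3, UP3, GH9; column 3 is LC3.
Long rows with warehouse=WH37, sku=LC3: 858 + 66 = 924.

924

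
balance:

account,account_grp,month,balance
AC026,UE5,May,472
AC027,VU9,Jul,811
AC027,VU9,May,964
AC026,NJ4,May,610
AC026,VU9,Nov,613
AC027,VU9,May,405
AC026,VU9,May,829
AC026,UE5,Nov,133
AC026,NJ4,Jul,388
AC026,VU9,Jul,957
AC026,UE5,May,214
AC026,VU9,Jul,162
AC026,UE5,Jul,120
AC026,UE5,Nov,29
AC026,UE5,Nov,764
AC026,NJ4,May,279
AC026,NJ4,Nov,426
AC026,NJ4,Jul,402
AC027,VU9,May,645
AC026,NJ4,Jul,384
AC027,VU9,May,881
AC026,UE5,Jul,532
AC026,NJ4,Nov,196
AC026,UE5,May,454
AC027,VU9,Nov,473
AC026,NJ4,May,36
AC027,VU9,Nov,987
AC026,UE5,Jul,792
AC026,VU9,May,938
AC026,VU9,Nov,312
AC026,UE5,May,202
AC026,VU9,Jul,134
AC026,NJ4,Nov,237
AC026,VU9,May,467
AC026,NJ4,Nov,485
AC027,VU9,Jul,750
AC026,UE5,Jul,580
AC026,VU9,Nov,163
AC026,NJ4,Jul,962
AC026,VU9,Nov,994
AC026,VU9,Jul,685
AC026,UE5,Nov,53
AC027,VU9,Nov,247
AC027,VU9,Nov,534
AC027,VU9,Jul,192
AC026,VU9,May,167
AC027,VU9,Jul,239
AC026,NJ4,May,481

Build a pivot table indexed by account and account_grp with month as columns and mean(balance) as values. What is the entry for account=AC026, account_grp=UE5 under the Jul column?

506

Rows with account=AC026, account_grp=UE5 and month=Jul: balance values are 120, 532, 792, 580.
(120 + 532 + 792 + 580) / 4 = 506.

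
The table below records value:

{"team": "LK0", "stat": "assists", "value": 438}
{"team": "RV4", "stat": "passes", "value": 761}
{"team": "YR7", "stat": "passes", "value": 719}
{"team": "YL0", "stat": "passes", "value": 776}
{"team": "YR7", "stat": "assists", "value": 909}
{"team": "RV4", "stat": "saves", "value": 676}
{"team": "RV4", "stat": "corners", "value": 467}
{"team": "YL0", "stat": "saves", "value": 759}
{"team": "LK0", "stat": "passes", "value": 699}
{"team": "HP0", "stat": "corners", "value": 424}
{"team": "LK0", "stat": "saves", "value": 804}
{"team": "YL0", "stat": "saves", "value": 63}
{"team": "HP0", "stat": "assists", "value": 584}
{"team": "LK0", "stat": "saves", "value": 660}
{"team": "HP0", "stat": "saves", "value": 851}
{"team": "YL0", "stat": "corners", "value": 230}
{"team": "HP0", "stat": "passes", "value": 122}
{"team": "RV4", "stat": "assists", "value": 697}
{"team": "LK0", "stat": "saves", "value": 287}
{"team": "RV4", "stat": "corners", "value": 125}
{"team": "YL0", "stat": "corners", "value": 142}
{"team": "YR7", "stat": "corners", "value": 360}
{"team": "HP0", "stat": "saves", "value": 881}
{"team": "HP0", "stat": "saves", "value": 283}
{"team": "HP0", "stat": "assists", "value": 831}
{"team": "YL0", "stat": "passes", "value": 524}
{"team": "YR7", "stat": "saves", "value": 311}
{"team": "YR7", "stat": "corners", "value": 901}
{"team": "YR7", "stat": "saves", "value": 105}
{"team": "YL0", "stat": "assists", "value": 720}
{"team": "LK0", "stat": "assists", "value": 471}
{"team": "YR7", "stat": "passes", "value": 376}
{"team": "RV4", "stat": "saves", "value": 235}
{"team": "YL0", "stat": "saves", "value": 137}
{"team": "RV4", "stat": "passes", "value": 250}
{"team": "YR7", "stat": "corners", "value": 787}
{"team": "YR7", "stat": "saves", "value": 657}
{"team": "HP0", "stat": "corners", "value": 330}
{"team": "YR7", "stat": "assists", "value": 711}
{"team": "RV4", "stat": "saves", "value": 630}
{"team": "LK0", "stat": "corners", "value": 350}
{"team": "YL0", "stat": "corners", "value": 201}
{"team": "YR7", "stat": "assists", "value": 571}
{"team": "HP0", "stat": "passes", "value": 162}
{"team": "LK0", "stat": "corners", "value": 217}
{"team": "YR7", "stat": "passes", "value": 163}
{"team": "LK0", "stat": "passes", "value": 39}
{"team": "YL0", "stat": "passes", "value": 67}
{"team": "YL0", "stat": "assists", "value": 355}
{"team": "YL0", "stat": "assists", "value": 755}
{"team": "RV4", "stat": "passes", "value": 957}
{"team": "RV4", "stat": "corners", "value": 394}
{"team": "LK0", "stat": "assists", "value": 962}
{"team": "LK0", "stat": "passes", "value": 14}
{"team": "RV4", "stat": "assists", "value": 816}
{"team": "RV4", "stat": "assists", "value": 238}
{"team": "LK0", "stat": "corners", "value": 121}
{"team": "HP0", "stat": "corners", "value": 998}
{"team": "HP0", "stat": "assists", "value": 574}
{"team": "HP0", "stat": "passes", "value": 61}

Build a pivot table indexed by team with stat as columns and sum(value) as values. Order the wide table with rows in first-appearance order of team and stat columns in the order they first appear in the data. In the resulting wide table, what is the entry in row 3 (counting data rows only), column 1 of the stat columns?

With rows in first-appearance order of team, row 3 is team=YR7. stat columns in first-appearance order: assists, passes, saves, corners; column 1 is assists.
Long rows with team=YR7, stat=assists: 909 + 711 + 571 = 2191.

2191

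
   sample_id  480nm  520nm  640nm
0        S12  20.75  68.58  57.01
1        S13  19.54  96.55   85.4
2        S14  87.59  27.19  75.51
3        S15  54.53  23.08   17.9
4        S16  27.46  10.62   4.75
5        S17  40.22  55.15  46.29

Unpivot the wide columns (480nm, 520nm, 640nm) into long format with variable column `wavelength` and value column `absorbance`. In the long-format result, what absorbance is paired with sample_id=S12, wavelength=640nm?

57.01

Unpivoting turns each (sample_id, wide-column) pair into one long row.
The wide cell at row S12, column 640nm holds 57.01, so the long row (S12, 640nm) has absorbance=57.01.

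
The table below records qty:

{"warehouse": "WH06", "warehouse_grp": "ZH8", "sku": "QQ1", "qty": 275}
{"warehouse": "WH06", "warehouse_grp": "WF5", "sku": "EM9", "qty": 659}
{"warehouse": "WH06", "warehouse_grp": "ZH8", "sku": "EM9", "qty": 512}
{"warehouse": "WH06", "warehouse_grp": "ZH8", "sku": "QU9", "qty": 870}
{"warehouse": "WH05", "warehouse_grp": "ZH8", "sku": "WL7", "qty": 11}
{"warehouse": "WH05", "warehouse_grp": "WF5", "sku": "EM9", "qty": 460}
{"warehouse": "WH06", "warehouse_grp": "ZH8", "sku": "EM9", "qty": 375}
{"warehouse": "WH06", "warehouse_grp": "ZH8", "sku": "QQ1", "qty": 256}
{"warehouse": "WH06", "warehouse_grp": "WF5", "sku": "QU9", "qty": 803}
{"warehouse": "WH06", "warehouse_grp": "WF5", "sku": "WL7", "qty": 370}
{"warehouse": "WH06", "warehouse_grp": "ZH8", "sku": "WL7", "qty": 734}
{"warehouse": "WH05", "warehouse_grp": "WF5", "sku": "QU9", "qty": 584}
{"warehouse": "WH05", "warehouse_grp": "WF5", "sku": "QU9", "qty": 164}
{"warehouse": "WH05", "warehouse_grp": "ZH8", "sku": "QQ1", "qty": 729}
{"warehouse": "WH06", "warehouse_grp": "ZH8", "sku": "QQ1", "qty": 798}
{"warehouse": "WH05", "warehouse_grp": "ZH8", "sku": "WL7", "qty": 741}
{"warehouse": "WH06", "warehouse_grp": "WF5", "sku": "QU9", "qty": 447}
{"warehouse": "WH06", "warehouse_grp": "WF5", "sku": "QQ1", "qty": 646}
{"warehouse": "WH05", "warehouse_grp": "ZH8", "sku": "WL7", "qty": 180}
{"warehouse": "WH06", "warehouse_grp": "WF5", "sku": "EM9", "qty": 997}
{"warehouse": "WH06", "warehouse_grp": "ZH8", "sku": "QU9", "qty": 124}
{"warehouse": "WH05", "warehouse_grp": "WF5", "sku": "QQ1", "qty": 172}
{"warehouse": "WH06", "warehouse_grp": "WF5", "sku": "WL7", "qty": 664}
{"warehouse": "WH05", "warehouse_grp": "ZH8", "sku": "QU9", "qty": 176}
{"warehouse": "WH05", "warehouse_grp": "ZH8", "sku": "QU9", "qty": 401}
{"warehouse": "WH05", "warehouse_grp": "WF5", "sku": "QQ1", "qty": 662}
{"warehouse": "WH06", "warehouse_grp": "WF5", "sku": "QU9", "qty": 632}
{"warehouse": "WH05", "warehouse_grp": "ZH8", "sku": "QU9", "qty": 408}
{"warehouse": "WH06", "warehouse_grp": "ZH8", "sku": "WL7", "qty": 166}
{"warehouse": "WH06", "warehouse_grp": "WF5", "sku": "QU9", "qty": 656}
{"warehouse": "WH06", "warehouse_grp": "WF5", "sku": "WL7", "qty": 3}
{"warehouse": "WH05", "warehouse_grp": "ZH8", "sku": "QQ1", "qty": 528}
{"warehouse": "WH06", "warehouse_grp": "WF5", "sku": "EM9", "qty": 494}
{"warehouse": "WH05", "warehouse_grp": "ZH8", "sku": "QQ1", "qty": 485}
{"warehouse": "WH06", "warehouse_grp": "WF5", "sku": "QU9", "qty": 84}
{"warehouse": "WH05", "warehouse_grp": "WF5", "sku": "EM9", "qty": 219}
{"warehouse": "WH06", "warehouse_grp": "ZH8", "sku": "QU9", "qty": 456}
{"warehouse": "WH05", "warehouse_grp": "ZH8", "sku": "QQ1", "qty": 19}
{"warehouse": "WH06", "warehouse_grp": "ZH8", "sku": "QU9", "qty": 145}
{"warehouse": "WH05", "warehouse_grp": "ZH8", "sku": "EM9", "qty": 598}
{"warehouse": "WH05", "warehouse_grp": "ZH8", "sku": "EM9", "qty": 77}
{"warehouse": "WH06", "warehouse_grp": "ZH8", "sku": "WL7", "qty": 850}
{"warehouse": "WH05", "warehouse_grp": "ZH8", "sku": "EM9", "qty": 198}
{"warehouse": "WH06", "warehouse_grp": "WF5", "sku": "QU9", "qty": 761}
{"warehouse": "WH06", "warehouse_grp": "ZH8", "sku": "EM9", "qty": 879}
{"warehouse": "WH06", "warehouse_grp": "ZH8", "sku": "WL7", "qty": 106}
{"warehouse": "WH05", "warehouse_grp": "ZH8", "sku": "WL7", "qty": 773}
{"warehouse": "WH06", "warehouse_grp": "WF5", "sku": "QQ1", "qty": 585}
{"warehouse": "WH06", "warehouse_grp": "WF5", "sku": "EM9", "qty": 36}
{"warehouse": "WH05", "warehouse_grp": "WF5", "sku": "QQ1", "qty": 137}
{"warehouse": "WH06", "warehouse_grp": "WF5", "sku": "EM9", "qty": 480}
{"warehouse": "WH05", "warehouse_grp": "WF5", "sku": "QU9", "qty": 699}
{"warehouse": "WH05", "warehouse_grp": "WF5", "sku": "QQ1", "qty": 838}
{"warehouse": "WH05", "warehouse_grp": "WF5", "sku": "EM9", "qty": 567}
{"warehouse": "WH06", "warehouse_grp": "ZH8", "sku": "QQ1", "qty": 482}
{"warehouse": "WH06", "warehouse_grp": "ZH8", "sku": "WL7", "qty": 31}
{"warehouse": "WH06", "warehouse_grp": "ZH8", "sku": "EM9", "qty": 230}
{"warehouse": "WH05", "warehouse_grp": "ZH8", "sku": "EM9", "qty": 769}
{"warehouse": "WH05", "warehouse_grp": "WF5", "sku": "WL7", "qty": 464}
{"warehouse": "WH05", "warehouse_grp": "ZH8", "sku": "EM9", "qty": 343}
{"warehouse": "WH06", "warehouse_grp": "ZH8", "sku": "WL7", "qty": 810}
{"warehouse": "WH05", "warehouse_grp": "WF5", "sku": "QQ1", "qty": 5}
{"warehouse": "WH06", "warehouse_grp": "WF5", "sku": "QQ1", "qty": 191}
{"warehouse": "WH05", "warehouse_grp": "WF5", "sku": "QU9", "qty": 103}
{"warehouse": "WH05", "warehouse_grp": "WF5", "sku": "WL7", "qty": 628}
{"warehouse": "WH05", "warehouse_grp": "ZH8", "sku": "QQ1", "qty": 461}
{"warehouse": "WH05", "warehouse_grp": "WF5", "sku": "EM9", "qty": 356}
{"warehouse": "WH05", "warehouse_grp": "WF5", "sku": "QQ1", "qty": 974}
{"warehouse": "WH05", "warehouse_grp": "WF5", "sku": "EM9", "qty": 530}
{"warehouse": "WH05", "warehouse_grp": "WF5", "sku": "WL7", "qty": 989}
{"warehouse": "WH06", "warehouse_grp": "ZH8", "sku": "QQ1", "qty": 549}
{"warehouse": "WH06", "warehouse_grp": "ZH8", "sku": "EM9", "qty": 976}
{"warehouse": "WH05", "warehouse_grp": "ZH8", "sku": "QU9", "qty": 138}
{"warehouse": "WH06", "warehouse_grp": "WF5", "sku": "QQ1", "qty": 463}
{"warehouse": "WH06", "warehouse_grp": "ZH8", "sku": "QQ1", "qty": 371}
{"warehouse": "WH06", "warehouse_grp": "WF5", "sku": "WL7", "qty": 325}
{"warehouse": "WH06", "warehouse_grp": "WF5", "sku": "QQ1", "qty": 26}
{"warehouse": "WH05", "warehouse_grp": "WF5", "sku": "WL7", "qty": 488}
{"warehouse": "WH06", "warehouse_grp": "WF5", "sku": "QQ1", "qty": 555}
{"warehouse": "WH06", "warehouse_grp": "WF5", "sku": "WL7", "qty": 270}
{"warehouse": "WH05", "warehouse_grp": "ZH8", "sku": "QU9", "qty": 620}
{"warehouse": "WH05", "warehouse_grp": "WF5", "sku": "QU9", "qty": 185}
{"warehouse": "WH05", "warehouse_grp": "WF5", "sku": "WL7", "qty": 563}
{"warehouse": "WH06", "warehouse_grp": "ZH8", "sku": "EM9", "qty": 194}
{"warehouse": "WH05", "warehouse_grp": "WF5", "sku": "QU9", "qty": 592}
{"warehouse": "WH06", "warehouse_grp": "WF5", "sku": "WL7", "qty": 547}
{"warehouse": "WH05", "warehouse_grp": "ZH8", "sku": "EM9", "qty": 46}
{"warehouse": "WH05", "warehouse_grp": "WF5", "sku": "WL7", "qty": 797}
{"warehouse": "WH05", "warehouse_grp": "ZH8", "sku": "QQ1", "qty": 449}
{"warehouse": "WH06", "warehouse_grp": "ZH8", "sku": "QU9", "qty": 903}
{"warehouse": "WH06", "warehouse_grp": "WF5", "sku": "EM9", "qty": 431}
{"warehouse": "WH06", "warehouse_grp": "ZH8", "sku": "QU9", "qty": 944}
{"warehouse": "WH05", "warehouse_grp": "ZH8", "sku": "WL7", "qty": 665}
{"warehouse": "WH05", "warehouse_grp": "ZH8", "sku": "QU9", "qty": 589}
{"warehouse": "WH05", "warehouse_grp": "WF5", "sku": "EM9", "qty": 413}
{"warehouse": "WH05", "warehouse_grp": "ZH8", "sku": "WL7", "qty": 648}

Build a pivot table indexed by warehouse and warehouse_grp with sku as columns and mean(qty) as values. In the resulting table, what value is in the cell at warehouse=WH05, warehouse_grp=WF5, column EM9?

Rows with warehouse=WH05, warehouse_grp=WF5 and sku=EM9: qty values are 460, 219, 567, 356, 530, 413.
(460 + 219 + 567 + 356 + 530 + 413) / 6 = 424.17.

424.17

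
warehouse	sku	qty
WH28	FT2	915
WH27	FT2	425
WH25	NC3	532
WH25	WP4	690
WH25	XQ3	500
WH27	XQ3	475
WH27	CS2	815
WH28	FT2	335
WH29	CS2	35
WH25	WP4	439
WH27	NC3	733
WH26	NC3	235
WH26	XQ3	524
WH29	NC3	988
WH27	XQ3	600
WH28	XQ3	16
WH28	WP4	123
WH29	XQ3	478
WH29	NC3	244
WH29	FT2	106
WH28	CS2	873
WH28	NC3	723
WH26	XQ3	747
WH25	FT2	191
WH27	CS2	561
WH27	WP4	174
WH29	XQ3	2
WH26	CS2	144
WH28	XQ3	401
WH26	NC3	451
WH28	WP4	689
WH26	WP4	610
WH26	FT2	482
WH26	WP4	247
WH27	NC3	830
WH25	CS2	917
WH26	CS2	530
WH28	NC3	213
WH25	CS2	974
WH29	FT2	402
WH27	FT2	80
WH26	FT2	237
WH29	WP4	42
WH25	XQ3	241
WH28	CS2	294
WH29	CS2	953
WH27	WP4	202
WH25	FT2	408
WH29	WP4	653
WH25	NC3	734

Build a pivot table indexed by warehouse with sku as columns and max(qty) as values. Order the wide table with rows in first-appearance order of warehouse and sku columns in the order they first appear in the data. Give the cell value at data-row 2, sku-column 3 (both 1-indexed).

With rows in first-appearance order of warehouse, row 2 is warehouse=WH27. sku columns in first-appearance order: FT2, NC3, WP4, XQ3, CS2; column 3 is WP4.
Long rows with warehouse=WH27, sku=WP4: max(174, 202) = 202.

202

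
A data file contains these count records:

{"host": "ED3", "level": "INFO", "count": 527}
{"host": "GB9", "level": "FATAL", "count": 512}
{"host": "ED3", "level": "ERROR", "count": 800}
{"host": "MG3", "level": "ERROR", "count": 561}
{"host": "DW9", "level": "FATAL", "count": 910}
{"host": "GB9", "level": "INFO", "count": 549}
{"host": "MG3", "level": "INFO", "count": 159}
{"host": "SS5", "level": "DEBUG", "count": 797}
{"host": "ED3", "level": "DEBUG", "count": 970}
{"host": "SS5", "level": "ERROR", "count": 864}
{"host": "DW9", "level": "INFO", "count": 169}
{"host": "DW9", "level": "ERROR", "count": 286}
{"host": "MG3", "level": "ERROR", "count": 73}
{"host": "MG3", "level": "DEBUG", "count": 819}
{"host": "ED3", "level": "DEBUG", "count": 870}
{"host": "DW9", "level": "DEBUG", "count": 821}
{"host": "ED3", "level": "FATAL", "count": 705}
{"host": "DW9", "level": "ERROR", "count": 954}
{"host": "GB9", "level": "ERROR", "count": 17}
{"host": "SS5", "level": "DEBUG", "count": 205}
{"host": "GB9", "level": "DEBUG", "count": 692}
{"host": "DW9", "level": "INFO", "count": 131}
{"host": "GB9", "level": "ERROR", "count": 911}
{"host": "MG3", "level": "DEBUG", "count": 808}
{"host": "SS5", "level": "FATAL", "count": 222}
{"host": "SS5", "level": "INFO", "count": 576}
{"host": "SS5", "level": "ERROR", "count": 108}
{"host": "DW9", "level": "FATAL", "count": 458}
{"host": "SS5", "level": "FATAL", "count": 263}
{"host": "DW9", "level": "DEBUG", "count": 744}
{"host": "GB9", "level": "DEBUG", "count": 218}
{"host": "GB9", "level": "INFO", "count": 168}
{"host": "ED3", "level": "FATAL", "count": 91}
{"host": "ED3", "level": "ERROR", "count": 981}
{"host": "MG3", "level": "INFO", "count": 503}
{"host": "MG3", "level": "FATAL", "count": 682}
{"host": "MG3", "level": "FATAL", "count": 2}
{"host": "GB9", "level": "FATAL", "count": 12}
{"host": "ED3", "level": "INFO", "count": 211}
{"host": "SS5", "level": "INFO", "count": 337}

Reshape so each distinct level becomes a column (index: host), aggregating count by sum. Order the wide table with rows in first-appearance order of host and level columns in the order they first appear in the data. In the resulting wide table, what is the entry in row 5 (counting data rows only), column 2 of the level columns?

485

With rows in first-appearance order of host, row 5 is host=SS5. level columns in first-appearance order: INFO, FATAL, ERROR, DEBUG; column 2 is FATAL.
Long rows with host=SS5, level=FATAL: 222 + 263 = 485.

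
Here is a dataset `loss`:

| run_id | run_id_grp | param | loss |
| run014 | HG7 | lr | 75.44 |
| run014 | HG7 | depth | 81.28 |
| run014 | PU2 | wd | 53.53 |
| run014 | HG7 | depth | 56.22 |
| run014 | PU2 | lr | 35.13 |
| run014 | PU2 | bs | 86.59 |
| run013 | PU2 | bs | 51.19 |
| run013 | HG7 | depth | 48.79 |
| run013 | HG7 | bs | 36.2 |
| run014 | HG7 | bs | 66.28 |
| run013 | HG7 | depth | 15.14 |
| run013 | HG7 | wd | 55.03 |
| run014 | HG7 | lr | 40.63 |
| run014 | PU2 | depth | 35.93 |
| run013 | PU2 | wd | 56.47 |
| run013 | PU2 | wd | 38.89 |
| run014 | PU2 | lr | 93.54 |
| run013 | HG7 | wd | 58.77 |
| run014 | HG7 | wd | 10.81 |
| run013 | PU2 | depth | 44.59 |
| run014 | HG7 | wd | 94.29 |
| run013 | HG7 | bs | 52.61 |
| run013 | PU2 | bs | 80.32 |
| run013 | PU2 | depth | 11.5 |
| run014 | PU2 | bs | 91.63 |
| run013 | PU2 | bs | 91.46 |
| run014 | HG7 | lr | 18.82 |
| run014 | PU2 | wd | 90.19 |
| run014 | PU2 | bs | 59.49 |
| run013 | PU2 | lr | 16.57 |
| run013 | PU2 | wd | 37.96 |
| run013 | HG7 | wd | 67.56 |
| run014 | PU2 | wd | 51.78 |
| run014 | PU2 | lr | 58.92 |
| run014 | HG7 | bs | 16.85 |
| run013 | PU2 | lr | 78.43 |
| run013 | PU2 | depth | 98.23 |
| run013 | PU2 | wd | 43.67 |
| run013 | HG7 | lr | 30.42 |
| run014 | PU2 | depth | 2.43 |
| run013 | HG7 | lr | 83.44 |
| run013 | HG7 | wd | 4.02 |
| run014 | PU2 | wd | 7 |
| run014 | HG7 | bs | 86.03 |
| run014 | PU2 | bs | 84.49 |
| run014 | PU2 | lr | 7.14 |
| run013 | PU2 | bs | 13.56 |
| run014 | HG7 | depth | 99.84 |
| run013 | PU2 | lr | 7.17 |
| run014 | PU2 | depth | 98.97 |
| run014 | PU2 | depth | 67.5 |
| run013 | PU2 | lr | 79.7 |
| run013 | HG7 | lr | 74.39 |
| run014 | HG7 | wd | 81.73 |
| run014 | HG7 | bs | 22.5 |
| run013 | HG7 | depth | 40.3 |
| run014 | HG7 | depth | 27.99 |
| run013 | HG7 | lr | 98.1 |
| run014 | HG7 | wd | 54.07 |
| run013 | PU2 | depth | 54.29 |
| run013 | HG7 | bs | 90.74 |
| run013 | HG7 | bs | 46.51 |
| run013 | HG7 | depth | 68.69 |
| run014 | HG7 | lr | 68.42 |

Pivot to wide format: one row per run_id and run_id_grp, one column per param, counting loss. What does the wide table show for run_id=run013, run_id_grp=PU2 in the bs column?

Rows with run_id=run013, run_id_grp=PU2 and param=bs: loss values are 51.19, 80.32, 91.46, 13.56.
4 rows match — count = 4.

4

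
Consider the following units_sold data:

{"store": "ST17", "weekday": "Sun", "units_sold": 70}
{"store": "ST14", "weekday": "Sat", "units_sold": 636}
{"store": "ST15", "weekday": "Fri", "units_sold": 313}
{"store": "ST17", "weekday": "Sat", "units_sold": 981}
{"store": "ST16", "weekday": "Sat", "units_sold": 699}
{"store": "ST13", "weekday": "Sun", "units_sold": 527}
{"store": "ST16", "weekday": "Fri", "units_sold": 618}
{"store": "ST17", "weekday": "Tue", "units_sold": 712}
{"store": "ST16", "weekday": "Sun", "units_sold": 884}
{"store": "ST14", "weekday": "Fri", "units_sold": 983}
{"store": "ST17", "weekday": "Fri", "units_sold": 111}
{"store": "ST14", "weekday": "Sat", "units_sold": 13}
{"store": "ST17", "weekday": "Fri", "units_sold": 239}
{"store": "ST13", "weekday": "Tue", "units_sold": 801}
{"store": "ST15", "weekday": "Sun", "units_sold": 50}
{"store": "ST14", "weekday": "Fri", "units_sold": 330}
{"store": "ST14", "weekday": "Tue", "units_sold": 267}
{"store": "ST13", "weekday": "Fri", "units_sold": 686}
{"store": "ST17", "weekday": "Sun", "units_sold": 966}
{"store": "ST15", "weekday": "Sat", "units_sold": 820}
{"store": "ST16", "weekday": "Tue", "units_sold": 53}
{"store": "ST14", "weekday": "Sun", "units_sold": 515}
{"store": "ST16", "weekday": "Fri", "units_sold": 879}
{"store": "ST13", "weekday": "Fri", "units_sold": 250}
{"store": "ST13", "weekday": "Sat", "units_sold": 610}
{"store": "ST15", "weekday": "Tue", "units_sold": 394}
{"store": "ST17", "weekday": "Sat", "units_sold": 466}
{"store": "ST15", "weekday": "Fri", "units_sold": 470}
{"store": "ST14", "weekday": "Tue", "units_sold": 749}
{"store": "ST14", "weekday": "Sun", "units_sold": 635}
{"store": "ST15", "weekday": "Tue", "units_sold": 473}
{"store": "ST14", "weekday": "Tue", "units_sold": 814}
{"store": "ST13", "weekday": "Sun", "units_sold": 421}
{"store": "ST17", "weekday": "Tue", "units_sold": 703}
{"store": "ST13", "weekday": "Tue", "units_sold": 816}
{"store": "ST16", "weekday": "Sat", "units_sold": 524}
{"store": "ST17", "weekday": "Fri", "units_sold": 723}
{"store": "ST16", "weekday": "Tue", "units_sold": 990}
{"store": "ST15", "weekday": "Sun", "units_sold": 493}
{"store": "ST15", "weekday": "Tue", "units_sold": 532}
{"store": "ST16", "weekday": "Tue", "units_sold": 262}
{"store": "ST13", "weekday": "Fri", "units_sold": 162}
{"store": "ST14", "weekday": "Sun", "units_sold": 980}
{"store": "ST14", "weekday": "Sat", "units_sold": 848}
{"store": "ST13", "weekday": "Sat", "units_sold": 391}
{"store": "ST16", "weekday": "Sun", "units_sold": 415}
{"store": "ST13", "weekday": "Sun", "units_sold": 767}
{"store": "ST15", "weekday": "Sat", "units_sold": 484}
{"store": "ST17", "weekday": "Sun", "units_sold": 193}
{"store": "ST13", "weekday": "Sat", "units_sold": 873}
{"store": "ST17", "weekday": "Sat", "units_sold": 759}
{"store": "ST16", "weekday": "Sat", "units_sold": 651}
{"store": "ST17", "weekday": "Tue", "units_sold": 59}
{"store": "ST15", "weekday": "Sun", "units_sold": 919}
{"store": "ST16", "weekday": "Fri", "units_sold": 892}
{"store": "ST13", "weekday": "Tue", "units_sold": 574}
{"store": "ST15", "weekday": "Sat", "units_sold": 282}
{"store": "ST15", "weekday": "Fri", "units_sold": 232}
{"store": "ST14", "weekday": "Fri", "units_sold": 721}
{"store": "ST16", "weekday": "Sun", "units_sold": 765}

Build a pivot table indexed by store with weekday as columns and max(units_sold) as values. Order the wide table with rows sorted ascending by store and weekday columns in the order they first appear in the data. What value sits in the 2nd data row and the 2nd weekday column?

848

With rows sorted ascending by store, row 2 is store=ST14. weekday columns in first-appearance order: Sun, Sat, Fri, Tue; column 2 is Sat.
Long rows with store=ST14, weekday=Sat: max(636, 13, 848) = 848.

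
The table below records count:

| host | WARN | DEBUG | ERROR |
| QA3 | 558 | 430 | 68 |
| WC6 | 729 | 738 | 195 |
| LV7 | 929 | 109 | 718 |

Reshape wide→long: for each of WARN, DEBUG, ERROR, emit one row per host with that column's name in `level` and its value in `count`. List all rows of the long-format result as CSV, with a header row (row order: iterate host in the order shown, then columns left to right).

host,level,count
QA3,WARN,558
QA3,DEBUG,430
QA3,ERROR,68
WC6,WARN,729
WC6,DEBUG,738
WC6,ERROR,195
LV7,WARN,929
LV7,DEBUG,109
LV7,ERROR,718

Each (host, column) pair becomes one row: 3 × 3 = 9 rows.
For example, (QA3, WARN) → count=558.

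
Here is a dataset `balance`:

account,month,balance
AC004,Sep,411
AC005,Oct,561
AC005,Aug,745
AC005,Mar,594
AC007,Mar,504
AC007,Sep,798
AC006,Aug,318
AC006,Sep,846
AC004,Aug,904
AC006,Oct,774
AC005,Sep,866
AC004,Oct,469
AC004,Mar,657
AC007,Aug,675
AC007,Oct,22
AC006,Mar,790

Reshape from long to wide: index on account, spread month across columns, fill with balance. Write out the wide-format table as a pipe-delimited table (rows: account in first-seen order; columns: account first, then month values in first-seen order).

| account | Sep | Oct | Aug | Mar |
| AC004 | 411 | 469 | 904 | 657 |
| AC005 | 866 | 561 | 745 | 594 |
| AC007 | 798 | 22 | 675 | 504 |
| AC006 | 846 | 774 | 318 | 790 |

Columns: account plus the 4 distinct month values (Sep, Oct, Aug, Mar).
For example, row AC004 column Sep takes balance=411 from the long row (AC004, Sep).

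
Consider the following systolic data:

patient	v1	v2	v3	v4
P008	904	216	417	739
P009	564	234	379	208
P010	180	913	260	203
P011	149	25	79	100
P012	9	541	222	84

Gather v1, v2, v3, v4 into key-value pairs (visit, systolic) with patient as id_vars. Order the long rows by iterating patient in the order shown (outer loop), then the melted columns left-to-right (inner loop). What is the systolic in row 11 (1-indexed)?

260

20 rows total (5 × 4). Row 11: index ⌊(11-1)/4⌋ = 2 into patient → P010; (11-1) mod 4 = 2 into the melted columns → v3.
So row 11 is (P010, v3, 260); systolic = 260.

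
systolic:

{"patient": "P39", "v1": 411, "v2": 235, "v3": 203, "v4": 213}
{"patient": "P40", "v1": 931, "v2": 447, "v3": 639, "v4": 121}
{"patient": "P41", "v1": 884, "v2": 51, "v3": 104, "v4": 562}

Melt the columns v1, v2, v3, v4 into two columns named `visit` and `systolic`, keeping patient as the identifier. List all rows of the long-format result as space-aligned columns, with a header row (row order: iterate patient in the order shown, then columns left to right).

patient  visit  systolic
P39      v1     411     
P39      v2     235     
P39      v3     203     
P39      v4     213     
P40      v1     931     
P40      v2     447     
P40      v3     639     
P40      v4     121     
P41      v1     884     
P41      v2     51      
P41      v3     104     
P41      v4     562     

Each (patient, column) pair becomes one row: 3 × 4 = 12 rows.
For example, (P39, v1) → systolic=411.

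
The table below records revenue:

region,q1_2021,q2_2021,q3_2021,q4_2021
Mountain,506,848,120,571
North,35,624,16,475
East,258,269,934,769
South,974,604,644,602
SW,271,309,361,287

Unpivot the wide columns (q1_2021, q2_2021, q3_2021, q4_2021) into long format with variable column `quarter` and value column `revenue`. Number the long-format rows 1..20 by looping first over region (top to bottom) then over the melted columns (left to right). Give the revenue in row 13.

974

20 rows total (5 × 4). Row 13: index ⌊(13-1)/4⌋ = 3 into region → South; (13-1) mod 4 = 0 into the melted columns → q1_2021.
So row 13 is (South, q1_2021, 974); revenue = 974.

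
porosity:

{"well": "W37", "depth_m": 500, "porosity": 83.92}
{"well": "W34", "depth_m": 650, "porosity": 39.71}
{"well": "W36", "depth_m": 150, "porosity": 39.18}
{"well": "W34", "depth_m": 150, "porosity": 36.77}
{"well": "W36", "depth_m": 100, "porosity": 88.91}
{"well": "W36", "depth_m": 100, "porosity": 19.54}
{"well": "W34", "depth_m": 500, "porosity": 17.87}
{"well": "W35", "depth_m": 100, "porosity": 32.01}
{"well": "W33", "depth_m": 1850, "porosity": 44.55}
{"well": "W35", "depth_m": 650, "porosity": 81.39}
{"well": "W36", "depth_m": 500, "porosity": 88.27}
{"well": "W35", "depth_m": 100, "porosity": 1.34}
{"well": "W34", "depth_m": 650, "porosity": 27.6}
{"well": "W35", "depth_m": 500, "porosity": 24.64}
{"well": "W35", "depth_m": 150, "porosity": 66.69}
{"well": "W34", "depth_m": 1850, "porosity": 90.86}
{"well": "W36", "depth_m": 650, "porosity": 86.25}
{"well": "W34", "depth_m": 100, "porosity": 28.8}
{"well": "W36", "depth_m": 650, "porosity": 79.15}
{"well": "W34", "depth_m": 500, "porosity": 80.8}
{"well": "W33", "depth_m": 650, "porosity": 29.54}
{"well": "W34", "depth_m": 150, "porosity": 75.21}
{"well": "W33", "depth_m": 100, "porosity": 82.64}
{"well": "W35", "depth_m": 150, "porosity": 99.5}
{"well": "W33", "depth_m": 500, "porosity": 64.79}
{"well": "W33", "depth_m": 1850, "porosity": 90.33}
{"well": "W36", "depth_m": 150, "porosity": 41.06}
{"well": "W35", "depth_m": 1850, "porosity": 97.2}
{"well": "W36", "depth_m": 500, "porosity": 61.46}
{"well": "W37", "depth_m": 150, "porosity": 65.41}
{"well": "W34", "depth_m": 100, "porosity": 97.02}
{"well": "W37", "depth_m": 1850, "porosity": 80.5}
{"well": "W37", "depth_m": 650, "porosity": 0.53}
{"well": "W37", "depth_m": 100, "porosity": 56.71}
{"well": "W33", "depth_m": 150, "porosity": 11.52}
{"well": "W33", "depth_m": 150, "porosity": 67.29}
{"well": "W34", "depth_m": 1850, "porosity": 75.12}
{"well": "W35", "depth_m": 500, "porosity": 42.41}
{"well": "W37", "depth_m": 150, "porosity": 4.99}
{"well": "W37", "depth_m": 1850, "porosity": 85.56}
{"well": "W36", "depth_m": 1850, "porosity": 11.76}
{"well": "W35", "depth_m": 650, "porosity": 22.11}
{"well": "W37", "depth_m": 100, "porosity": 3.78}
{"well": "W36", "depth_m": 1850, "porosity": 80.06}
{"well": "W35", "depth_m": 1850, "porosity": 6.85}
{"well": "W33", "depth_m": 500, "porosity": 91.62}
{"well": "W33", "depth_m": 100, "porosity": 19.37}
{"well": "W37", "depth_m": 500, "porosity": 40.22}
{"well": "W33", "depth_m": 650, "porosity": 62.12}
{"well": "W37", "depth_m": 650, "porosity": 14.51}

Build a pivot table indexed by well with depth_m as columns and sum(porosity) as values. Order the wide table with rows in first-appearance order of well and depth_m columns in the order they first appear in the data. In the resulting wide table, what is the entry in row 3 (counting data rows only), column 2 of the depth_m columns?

165.40

With rows in first-appearance order of well, row 3 is well=W36. depth_m columns in first-appearance order: 500, 650, 150, 100, 1850; column 2 is 650.
Long rows with well=W36, depth_m=650: 86.25 + 79.15 = 165.40.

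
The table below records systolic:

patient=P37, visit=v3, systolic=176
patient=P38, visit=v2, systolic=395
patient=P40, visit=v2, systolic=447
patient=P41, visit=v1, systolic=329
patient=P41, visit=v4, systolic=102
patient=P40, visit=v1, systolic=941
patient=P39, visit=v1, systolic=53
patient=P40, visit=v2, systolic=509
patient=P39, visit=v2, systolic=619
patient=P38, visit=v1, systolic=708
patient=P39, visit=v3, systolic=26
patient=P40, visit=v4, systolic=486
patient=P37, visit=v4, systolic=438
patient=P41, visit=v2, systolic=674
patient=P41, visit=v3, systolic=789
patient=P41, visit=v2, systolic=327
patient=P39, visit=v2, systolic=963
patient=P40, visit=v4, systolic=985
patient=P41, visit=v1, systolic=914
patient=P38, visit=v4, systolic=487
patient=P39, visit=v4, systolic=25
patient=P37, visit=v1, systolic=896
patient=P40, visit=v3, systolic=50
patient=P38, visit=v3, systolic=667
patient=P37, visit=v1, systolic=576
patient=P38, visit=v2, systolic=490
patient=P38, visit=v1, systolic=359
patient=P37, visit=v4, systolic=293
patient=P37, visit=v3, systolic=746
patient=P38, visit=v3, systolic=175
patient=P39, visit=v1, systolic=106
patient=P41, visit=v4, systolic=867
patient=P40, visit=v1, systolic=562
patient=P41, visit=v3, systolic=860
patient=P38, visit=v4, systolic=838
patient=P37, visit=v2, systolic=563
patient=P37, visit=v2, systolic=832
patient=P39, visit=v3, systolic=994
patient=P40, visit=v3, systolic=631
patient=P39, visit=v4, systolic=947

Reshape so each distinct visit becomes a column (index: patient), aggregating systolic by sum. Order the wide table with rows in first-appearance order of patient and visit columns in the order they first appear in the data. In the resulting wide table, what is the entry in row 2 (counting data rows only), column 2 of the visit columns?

With rows in first-appearance order of patient, row 2 is patient=P38. visit columns in first-appearance order: v3, v2, v1, v4; column 2 is v2.
Long rows with patient=P38, visit=v2: 395 + 490 = 885.

885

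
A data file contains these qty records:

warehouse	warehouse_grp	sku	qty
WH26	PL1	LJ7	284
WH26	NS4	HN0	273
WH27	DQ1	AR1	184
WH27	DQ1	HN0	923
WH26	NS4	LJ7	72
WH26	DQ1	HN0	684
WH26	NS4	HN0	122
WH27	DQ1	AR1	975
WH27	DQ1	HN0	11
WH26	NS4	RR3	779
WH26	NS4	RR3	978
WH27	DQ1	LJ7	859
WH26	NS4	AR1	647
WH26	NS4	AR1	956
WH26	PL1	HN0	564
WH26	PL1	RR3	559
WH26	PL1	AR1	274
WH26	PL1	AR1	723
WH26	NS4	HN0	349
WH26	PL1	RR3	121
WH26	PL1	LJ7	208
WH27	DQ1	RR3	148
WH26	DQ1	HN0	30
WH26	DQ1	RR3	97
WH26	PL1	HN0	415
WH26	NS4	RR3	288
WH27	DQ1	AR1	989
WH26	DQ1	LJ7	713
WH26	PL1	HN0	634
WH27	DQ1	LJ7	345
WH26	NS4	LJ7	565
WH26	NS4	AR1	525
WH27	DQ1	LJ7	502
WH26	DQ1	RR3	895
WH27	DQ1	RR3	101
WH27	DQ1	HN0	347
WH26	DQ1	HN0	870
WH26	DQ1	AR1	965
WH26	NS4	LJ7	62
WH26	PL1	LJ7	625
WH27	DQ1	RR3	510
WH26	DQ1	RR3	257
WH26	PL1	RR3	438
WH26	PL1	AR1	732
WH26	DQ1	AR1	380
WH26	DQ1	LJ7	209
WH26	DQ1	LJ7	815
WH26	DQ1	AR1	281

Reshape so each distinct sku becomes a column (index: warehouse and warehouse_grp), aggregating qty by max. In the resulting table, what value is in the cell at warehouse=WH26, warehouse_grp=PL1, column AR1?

Rows with warehouse=WH26, warehouse_grp=PL1 and sku=AR1: qty values are 274, 723, 732.
max(274, 723, 732) = 732.

732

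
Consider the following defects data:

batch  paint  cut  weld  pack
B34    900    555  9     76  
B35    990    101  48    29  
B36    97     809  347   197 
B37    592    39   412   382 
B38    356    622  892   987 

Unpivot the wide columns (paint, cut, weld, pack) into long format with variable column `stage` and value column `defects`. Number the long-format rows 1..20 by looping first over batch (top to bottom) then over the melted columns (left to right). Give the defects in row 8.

20 rows total (5 × 4). Row 8: index ⌊(8-1)/4⌋ = 1 into batch → B35; (8-1) mod 4 = 3 into the melted columns → pack.
So row 8 is (B35, pack, 29); defects = 29.

29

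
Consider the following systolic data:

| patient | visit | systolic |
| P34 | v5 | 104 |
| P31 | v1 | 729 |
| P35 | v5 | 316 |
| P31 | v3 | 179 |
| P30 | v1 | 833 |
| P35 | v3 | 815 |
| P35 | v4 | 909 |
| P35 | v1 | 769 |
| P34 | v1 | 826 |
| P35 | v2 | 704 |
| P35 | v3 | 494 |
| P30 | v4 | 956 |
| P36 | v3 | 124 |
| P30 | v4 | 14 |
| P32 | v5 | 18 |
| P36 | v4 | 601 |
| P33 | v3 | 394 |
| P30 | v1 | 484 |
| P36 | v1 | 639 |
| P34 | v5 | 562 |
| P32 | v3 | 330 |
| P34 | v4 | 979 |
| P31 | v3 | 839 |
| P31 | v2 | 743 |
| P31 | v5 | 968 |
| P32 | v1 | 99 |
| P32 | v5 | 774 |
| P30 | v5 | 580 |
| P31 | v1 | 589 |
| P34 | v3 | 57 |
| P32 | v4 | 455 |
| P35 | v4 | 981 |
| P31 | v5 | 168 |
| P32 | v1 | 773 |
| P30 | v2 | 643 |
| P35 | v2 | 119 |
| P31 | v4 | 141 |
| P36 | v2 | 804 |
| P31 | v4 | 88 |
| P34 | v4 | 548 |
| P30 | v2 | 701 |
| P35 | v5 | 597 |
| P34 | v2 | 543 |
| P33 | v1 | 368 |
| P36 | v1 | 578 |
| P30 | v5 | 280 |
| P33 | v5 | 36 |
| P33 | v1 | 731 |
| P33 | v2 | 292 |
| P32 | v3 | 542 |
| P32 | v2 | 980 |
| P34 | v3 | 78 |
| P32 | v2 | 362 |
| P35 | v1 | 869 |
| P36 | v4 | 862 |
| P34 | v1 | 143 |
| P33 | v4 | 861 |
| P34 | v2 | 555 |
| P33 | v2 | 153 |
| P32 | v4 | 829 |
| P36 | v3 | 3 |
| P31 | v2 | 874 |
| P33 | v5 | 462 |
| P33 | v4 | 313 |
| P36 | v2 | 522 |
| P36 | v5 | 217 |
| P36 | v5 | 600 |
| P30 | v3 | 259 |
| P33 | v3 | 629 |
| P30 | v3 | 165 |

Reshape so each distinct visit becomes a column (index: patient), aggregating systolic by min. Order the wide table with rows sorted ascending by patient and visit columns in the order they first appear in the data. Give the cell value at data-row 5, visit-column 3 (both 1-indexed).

With rows sorted ascending by patient, row 5 is patient=P34. visit columns in first-appearance order: v5, v1, v3, v4, v2; column 3 is v3.
Long rows with patient=P34, visit=v3: min(57, 78) = 57.

57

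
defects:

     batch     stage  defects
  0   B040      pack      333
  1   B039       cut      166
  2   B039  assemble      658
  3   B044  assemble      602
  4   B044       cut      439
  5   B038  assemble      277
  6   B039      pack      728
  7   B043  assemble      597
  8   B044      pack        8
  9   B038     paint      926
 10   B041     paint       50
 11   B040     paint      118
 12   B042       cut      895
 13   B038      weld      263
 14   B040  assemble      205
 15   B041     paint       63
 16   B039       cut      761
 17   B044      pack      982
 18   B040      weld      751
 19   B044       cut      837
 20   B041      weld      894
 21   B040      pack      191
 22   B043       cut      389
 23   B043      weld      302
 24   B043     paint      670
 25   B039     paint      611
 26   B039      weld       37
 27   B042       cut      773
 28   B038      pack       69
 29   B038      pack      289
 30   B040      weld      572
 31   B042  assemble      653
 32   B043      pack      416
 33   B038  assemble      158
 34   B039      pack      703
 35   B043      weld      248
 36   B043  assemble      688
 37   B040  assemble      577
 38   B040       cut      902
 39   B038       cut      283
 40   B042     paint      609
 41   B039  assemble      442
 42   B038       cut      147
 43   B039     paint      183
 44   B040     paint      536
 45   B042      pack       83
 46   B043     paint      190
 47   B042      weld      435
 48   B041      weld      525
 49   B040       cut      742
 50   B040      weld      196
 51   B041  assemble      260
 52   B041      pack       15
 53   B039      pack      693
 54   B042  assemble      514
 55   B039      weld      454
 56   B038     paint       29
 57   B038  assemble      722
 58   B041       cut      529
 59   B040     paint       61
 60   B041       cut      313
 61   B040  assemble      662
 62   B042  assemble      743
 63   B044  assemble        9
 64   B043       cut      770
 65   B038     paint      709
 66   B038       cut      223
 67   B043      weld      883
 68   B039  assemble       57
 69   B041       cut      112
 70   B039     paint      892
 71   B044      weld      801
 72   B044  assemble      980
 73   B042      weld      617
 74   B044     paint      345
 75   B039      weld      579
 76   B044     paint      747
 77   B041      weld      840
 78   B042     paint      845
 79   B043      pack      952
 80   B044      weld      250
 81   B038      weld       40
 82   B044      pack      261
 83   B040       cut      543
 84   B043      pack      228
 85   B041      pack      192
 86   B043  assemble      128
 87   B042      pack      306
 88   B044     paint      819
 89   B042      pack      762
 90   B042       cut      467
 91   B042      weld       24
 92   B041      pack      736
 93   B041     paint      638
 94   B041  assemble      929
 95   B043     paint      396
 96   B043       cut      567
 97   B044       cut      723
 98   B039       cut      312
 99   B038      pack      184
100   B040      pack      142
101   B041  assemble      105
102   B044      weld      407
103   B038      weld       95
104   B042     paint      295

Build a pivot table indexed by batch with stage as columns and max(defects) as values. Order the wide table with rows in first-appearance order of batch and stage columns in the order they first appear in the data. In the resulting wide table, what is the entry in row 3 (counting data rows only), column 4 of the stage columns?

819

With rows in first-appearance order of batch, row 3 is batch=B044. stage columns in first-appearance order: pack, cut, assemble, paint, weld; column 4 is paint.
Long rows with batch=B044, stage=paint: max(345, 747, 819) = 819.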